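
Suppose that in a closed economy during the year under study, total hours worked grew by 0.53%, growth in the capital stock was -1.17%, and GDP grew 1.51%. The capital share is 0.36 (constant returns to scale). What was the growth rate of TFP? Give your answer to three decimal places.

TFP growth was 1.592%.

Labor's share = 1 − 0.36 = 0.64.
The capital stock: 0.36 × (-1.17) = -0.4212 pp.
Total hours worked: 0.64 × 0.53 = 0.3392 pp.
TFP growth = 1.51 + 0.082 = 1.592%.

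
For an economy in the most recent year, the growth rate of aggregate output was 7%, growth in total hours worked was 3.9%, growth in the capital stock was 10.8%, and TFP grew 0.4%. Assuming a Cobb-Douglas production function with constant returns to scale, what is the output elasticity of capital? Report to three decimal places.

α = 0.391

gY = gA + α·gK + (1−α)·gL, so gY − gA − gL = α(gK − gL).
7 − 0.4 − 3.9 = α × (10.8 − 3.9).
2.7 = 6.9 α, so α = 0.3913.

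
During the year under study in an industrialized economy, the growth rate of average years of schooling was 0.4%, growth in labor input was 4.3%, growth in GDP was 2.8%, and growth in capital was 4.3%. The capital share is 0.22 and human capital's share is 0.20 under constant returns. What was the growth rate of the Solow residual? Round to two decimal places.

-0.72%

Labor's share = 1 − 0.22 − 0.2 = 0.58.
Capital: 0.22 × 4.3 = 0.946 pp.
Average years of schooling: 0.2 × 0.4 = 0.08 pp.
Labor input: 0.58 × 4.3 = 2.494 pp.
TFP growth = 2.8 − 3.52 = -0.72%.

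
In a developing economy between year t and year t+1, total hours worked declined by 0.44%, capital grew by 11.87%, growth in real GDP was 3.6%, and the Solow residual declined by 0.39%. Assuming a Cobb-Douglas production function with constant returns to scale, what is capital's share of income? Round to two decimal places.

Capital's share of income is 0.36.

gY = gA + α·gK + (1−α)·gL, so gY − gA − gL = α(gK − gL).
3.6 + 0.39 + 0.44 = α × (11.87 − (-0.44)).
4.43 = 12.31 α, so α = 0.3599.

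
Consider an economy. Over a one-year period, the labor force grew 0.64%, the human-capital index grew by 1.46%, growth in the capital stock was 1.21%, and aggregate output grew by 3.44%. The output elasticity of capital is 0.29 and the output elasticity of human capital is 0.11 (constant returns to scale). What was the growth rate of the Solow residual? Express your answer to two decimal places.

Labor's share = 1 − 0.29 − 0.11 = 0.6.
The capital stock: 0.29 × 1.21 = 0.3509 pp.
The human-capital index: 0.11 × 1.46 = 0.1606 pp.
The labor force: 0.6 × 0.64 = 0.384 pp.
TFP growth = 3.44 − 0.8955 = 2.5445%.

The Solow residual growth was 2.54%.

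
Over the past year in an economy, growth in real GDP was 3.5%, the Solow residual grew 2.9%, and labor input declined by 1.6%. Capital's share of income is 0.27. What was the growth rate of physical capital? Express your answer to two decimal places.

Labor's share = 1 − 0.27 = 0.73.
gY = gA + 0.73×(-1.6) + 0.27×g.
0.27×g = 3.5 − 2.9 + 1.168 = 1.768.
g = 1.768 / 0.27 = 6.5481%.

Physical capital growth was 6.55%.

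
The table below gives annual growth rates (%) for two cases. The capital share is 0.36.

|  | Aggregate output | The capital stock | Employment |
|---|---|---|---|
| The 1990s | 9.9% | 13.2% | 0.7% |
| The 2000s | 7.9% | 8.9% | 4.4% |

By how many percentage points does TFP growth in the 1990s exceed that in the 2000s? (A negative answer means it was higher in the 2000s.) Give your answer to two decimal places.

Labor's share = 1 − 0.36 = 0.64.
The 1990s: TFP = 9.9 − 4.752 − 0.448 = 4.7%.
The 2000s: TFP = 7.9 − 3.204 − 2.816 = 1.88%.
Difference = 4.7 − (1.88) = 2.82 pp.

2.82 percentage points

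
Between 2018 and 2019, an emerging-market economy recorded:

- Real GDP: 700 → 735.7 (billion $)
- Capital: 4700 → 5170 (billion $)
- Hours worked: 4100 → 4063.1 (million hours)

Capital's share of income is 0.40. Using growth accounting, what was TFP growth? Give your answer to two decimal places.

1.64%

Real GDP growth = (735.7 − 700) / 700 = 5.1%.
Capital growth = (5170 − 4700) / 4700 = 10%.
Hours worked growth = (4063.1 − 4100) / 4100 = -0.9%.
Labor's share = 1 − 0.4 = 0.6.
Capital: 0.4 × 10 = 4 pp.
Hours worked: 0.6 × (-0.9) = -0.54 pp.
TFP growth = 5.1 − 3.46 = 1.64%.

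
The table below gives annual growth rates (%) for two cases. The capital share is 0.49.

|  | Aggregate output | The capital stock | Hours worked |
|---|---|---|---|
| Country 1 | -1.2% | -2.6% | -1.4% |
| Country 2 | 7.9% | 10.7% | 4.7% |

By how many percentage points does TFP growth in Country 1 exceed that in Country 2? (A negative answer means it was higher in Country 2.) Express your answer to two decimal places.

0.53 percentage points

Labor's share = 1 − 0.49 = 0.51.
Country 1: TFP = -1.2 + 1.274 + 0.714 = 0.788%.
Country 2: TFP = 7.9 − 5.243 − 2.397 = 0.26%.
Difference = 0.788 − (0.26) = 0.528 pp.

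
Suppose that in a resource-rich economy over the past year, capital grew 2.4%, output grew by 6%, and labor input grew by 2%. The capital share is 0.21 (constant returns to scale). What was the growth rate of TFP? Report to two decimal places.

TFP growth was 3.92%.

Labor's share = 1 − 0.21 = 0.79.
Capital: 0.21 × 2.4 = 0.504 pp.
Labor input: 0.79 × 2 = 1.58 pp.
TFP growth = 6 − 2.084 = 3.916%.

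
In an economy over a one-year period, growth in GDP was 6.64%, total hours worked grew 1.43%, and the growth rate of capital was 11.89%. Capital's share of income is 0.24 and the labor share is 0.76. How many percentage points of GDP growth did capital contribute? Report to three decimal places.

Contribution = share × growth = 0.24 × 11.89 = 2.8536 pp.

2.854 percentage points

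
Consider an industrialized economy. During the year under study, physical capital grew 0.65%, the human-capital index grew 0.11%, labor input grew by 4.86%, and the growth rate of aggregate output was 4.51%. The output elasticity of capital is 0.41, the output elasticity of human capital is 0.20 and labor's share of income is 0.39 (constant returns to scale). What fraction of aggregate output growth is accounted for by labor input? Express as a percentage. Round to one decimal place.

42.0%

Labor's share = 1 − 0.41 − 0.2 = 0.39.
Labor input contributed 0.39 × 4.86 = 1.8954 pp.
Share of growth = 1.8954 / 4.51 × 100 = 42.027%.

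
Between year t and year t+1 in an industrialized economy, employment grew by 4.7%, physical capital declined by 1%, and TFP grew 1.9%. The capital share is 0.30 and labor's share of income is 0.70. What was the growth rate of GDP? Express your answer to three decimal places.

4.890%

Labor's share = 1 − 0.3 = 0.7.
Physical capital: 0.3 × (-1) = -0.3 pp.
Employment: 0.7 × 4.7 = 3.29 pp.
Output growth = 1.9 + 2.99 = 4.89%.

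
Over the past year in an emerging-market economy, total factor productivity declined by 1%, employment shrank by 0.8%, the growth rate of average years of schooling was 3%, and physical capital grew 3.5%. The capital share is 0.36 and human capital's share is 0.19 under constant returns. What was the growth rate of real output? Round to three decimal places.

Real output grew 0.470%.

Labor's share = 1 − 0.36 − 0.19 = 0.45.
Physical capital: 0.36 × 3.5 = 1.26 pp.
Average years of schooling: 0.19 × 3 = 0.57 pp.
Employment: 0.45 × (-0.8) = -0.36 pp.
Output growth = -1 + 1.47 = 0.47%.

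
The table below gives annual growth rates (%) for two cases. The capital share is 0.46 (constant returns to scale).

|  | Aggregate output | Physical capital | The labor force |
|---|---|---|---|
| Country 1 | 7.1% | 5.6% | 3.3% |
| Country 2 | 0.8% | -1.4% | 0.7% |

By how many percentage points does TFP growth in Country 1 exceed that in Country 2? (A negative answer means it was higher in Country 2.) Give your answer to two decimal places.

1.68 percentage points

Labor's share = 1 − 0.46 = 0.54.
Country 1: TFP = 7.1 − 2.576 − 1.782 = 2.742%.
Country 2: TFP = 0.8 + 0.644 − 0.378 = 1.066%.
Difference = 2.742 − (1.066) = 1.676 pp.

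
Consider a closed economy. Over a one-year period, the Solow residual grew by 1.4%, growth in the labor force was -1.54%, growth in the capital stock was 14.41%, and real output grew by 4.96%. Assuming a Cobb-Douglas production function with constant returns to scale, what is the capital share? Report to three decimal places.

gY = gA + α·gK + (1−α)·gL, so gY − gA − gL = α(gK − gL).
4.96 − 1.4 + 1.54 = α × (14.41 − (-1.54)).
5.1 = 15.95 α, so α = 0.31975.

The capital share is 0.320.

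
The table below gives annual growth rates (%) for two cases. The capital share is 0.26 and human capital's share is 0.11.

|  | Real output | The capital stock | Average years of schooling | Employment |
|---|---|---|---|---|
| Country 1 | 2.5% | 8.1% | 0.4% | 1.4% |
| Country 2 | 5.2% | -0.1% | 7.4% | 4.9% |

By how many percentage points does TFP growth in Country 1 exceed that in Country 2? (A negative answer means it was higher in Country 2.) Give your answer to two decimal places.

-1.86 percentage points

Labor's share = 1 − 0.26 − 0.11 = 0.63.
Country 1: TFP = 2.5 − 2.106 − 0.044 − 0.882 = -0.532%.
Country 2: TFP = 5.2 + 0.026 − 0.814 − 3.087 = 1.325%.
Difference = -0.532 − (1.325) = -1.857 pp.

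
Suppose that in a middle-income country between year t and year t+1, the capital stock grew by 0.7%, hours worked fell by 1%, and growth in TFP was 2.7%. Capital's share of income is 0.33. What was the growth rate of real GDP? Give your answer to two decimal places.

Labor's share = 1 − 0.33 = 0.67.
The capital stock: 0.33 × 0.7 = 0.231 pp.
Hours worked: 0.67 × (-1) = -0.67 pp.
Output growth = 2.7 + (-0.439) = 2.261%.

2.26%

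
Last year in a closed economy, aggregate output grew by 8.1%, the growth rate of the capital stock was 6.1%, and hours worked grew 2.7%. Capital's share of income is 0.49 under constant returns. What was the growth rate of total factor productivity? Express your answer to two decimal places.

Labor's share = 1 − 0.49 = 0.51.
The capital stock: 0.49 × 6.1 = 2.989 pp.
Hours worked: 0.51 × 2.7 = 1.377 pp.
TFP growth = 8.1 − 4.366 = 3.734%.

3.73%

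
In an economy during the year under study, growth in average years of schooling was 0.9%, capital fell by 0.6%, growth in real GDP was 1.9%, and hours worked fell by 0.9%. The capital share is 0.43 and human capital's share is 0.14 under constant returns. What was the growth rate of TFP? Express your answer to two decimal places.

Labor's share = 1 − 0.43 − 0.14 = 0.43.
Capital: 0.43 × (-0.6) = -0.258 pp.
Average years of schooling: 0.14 × 0.9 = 0.126 pp.
Hours worked: 0.43 × (-0.9) = -0.387 pp.
TFP growth = 1.9 + 0.519 = 2.419%.

2.42%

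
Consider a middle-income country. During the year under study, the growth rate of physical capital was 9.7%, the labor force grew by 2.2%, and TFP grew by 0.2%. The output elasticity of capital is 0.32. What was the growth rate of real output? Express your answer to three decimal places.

4.800%

Labor's share = 1 − 0.32 = 0.68.
Physical capital: 0.32 × 9.7 = 3.104 pp.
The labor force: 0.68 × 2.2 = 1.496 pp.
Output growth = 0.2 + 4.6 = 4.8%.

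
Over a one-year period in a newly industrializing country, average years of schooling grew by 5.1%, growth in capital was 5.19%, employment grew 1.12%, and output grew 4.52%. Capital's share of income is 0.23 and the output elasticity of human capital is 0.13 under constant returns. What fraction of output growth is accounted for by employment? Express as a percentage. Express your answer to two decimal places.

Labor's share = 1 − 0.23 − 0.13 = 0.64.
Employment contributed 0.64 × 1.12 = 0.7168 pp.
Share of growth = 0.7168 / 4.52 × 100 = 15.8584%.

Employment accounted for 15.86% of growth.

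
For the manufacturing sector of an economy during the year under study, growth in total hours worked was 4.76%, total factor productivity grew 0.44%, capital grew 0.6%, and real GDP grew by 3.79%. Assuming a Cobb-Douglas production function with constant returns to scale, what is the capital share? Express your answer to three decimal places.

gY = gA + α·gK + (1−α)·gL, so gY − gA − gL = α(gK − gL).
3.79 − 0.44 − 4.76 = α × (0.6 − 4.76).
-1.41 = -4.16 α, so α = 0.33894.

0.339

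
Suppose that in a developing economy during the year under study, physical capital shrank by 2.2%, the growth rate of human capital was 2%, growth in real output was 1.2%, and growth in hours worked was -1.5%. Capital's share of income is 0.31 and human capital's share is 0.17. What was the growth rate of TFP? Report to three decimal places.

TFP grew 2.322%.

Labor's share = 1 − 0.31 − 0.17 = 0.52.
Physical capital: 0.31 × (-2.2) = -0.682 pp.
Human capital: 0.17 × 2 = 0.34 pp.
Hours worked: 0.52 × (-1.5) = -0.78 pp.
TFP growth = 1.2 + 1.122 = 2.322%.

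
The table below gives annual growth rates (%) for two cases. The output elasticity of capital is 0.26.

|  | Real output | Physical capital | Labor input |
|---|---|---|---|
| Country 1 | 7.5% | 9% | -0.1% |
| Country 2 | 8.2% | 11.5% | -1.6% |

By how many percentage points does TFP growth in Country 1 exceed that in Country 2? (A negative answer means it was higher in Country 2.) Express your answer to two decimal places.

-1.16 percentage points

Labor's share = 1 − 0.26 = 0.74.
Country 1: TFP = 7.5 − 2.34 + 0.074 = 5.234%.
Country 2: TFP = 8.2 − 2.99 + 1.184 = 6.394%.
Difference = 5.234 − (6.394) = -1.16 pp.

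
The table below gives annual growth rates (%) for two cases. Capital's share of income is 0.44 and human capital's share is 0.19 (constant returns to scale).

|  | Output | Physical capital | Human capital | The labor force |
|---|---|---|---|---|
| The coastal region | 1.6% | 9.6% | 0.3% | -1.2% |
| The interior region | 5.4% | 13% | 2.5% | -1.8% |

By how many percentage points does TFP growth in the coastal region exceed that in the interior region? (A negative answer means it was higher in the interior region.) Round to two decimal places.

Labor's share = 1 − 0.44 − 0.19 = 0.37.
The coastal region: TFP = 1.6 − 4.224 − 0.057 + 0.444 = -2.237%.
The interior region: TFP = 5.4 − 5.72 − 0.475 + 0.666 = -0.129%.
Difference = -2.237 − (-0.129) = -2.108 pp.

-2.11 percentage points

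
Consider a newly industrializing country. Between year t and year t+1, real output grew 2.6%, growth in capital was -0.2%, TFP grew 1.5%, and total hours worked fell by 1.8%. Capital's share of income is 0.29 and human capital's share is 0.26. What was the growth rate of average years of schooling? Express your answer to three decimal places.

7.569%

Labor's share = 1 − 0.29 − 0.26 = 0.45.
gY = gA + 0.29×(-0.2) + 0.45×(-1.8) + 0.26×g.
0.26×g = 2.6 − 1.5 + 0.868 = 1.968.
g = 1.968 / 0.26 = 7.56923%.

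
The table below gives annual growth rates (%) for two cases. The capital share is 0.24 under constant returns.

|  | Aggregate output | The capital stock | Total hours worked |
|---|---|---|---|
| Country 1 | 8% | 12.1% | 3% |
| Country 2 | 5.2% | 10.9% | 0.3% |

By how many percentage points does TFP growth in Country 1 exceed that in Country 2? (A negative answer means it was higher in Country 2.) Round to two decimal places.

Labor's share = 1 − 0.24 = 0.76.
Country 1: TFP = 8 − 2.904 − 2.28 = 2.816%.
Country 2: TFP = 5.2 − 2.616 − 0.228 = 2.356%.
Difference = 2.816 − (2.356) = 0.46 pp.

0.46 percentage points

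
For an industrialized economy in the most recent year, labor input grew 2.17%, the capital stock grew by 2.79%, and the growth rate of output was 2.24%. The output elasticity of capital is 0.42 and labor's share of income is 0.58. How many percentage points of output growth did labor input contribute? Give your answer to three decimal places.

Labor's share = 1 − 0.42 = 0.58.
Contribution = share × growth = 0.58 × 2.17 = 1.2586 pp.

1.259 percentage points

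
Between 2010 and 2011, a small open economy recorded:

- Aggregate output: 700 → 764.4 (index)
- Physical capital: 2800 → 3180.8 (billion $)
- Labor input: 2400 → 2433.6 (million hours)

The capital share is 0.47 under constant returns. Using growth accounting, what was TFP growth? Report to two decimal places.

2.07%

Aggregate output growth = (764.4 − 700) / 700 = 9.2%.
Physical capital growth = (3180.8 − 2800) / 2800 = 13.6%.
Labor input growth = (2433.6 − 2400) / 2400 = 1.4%.
Labor's share = 1 − 0.47 = 0.53.
Physical capital: 0.47 × 13.6 = 6.392 pp.
Labor input: 0.53 × 1.4 = 0.742 pp.
TFP growth = 9.2 − 7.134 = 2.066%.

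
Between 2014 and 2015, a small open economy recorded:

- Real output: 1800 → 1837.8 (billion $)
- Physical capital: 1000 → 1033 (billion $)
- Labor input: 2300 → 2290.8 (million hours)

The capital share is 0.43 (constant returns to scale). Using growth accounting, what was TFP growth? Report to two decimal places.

TFP grew 0.91%.

Real output growth = (1837.8 − 1800) / 1800 = 2.1%.
Physical capital growth = (1033 − 1000) / 1000 = 3.3%.
Labor input growth = (2290.8 − 2300) / 2300 = -0.4%.
Labor's share = 1 − 0.43 = 0.57.
Physical capital: 0.43 × 3.3 = 1.419 pp.
Labor input: 0.57 × (-0.4) = -0.228 pp.
TFP growth = 2.1 − 1.191 = 0.909%.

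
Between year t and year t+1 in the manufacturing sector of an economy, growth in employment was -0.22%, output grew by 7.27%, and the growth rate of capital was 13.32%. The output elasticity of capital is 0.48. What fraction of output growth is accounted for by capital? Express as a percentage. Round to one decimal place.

87.9%

Capital contributed 0.48 × 13.32 = 6.3936 pp.
Share of growth = 6.3936 / 7.27 × 100 = 87.945%.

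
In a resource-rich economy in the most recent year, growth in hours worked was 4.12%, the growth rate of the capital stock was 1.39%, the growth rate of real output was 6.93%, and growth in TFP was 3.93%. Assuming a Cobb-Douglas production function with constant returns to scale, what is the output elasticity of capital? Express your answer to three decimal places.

The output elasticity of capital is 0.410.

gY = gA + α·gK + (1−α)·gL, so gY − gA − gL = α(gK − gL).
6.93 − 3.93 − 4.12 = α × (1.39 − 4.12).
-1.12 = -2.73 α, so α = 0.41026.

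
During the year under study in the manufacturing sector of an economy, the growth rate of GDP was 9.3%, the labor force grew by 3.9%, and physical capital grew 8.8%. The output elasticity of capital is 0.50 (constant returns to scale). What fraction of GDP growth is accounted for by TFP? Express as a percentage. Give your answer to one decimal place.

31.7%

Labor's share = 1 − 0.5 = 0.5.
Physical capital: 0.5 × 8.8 = 4.4 pp.
The labor force: 0.5 × 3.9 = 1.95 pp.
TFP growth = 9.3 − 6.35 = 2.95%.
TFP share of growth = 2.95 / 9.3 × 100 = 31.72%.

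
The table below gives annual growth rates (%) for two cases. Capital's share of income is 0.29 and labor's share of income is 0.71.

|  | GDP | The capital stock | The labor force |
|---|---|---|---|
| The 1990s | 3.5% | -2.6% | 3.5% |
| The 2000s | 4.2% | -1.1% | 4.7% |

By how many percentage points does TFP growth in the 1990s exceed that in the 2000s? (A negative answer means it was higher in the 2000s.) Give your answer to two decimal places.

Labor's share = 1 − 0.29 = 0.71.
The 1990s: TFP = 3.5 + 0.754 − 2.485 = 1.769%.
The 2000s: TFP = 4.2 + 0.319 − 3.337 = 1.182%.
Difference = 1.769 − (1.182) = 0.587 pp.

0.59 percentage points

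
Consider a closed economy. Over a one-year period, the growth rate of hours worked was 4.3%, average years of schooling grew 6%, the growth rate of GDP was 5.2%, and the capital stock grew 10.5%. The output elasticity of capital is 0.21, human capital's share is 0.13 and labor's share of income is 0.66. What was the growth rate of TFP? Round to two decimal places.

Labor's share = 1 − 0.21 − 0.13 = 0.66.
The capital stock: 0.21 × 10.5 = 2.205 pp.
Average years of schooling: 0.13 × 6 = 0.78 pp.
Hours worked: 0.66 × 4.3 = 2.838 pp.
TFP growth = 5.2 − 5.823 = -0.623%.

-0.62%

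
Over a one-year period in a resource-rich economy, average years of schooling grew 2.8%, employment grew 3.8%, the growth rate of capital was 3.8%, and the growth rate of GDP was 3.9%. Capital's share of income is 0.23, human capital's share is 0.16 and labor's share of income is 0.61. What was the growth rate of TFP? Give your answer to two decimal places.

Labor's share = 1 − 0.23 − 0.16 = 0.61.
Capital: 0.23 × 3.8 = 0.874 pp.
Average years of schooling: 0.16 × 2.8 = 0.448 pp.
Employment: 0.61 × 3.8 = 2.318 pp.
TFP growth = 3.9 − 3.64 = 0.26%.

0.26%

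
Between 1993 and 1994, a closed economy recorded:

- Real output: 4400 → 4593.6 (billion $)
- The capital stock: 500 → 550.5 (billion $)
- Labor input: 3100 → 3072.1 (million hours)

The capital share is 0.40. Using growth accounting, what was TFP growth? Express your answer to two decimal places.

Real output growth = (4593.6 − 4400) / 4400 = 4.4%.
The capital stock growth = (550.5 − 500) / 500 = 10.1%.
Labor input growth = (3072.1 − 3100) / 3100 = -0.9%.
Labor's share = 1 − 0.4 = 0.6.
The capital stock: 0.4 × 10.1 = 4.04 pp.
Labor input: 0.6 × (-0.9) = -0.54 pp.
TFP growth = 4.4 − 3.5 = 0.9%.

0.90%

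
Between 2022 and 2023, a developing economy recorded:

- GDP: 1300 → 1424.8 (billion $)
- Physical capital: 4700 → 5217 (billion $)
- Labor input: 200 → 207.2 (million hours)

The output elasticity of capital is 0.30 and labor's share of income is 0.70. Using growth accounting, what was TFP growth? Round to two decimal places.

GDP growth = (1424.8 − 1300) / 1300 = 9.6%.
Physical capital growth = (5217 − 4700) / 4700 = 11%.
Labor input growth = (207.2 − 200) / 200 = 3.6%.
Labor's share = 1 − 0.3 = 0.7.
Physical capital: 0.3 × 11 = 3.3 pp.
Labor input: 0.7 × 3.6 = 2.52 pp.
TFP growth = 9.6 − 5.82 = 3.78%.

3.78%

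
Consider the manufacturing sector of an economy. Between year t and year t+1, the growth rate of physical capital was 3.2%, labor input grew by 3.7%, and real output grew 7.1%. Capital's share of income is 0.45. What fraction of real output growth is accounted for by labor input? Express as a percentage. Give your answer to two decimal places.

Labor's share = 1 − 0.45 = 0.55.
Labor input contributed 0.55 × 3.7 = 2.035 pp.
Share of growth = 2.035 / 7.1 × 100 = 28.662%.

28.66%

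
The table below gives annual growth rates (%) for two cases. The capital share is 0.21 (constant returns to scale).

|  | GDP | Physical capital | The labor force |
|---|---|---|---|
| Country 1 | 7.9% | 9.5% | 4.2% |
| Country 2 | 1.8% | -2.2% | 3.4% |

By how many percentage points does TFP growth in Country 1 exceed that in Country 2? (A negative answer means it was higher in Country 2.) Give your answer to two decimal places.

Labor's share = 1 − 0.21 = 0.79.
Country 1: TFP = 7.9 − 1.995 − 3.318 = 2.587%.
Country 2: TFP = 1.8 + 0.462 − 2.686 = -0.424%.
Difference = 2.587 − (-0.424) = 3.011 pp.

3.01 percentage points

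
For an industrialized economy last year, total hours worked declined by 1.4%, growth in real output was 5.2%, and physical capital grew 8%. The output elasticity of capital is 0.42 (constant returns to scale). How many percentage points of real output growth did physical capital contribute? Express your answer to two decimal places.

3.36 pp

Contribution = share × growth = 0.42 × 8 = 3.36 pp.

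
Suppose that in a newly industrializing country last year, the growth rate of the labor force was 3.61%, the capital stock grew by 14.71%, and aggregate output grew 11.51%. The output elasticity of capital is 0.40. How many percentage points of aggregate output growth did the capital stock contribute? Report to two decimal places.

Contribution = share × growth = 0.4 × 14.71 = 5.884 pp.

5.88 pp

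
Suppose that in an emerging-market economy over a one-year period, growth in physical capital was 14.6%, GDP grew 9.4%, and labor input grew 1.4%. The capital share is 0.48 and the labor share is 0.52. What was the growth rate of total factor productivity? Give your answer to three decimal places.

Labor's share = 1 − 0.48 = 0.52.
Physical capital: 0.48 × 14.6 = 7.008 pp.
Labor input: 0.52 × 1.4 = 0.728 pp.
TFP growth = 9.4 − 7.736 = 1.664%.

1.664%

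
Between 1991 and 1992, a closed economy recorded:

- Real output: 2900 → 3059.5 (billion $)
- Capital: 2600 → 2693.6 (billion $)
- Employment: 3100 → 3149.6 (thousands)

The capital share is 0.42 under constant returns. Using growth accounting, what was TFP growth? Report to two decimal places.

Real output growth = (3059.5 − 2900) / 2900 = 5.5%.
Capital growth = (2693.6 − 2600) / 2600 = 3.6%.
Employment growth = (3149.6 − 3100) / 3100 = 1.6%.
Labor's share = 1 − 0.42 = 0.58.
Capital: 0.42 × 3.6 = 1.512 pp.
Employment: 0.58 × 1.6 = 0.928 pp.
TFP growth = 5.5 − 2.44 = 3.06%.

3.06%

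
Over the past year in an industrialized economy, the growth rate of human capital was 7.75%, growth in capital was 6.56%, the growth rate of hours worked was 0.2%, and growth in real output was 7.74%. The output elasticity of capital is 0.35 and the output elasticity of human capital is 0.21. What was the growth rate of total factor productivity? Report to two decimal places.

Labor's share = 1 − 0.35 − 0.21 = 0.44.
Capital: 0.35 × 6.56 = 2.296 pp.
Human capital: 0.21 × 7.75 = 1.6275 pp.
Hours worked: 0.44 × 0.2 = 0.088 pp.
TFP growth = 7.74 − 4.0115 = 3.7285%.

3.73%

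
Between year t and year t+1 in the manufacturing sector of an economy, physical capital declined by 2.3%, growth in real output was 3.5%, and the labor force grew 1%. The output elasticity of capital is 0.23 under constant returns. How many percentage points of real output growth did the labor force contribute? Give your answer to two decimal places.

0.77 pp

Labor's share = 1 − 0.23 = 0.77.
Contribution = share × growth = 0.77 × 1 = 0.77 pp.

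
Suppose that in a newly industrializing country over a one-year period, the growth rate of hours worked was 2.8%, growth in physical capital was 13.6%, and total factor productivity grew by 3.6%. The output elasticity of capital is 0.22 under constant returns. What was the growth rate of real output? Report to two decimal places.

Labor's share = 1 − 0.22 = 0.78.
Physical capital: 0.22 × 13.6 = 2.992 pp.
Hours worked: 0.78 × 2.8 = 2.184 pp.
Output growth = 3.6 + 5.176 = 8.776%.

8.78%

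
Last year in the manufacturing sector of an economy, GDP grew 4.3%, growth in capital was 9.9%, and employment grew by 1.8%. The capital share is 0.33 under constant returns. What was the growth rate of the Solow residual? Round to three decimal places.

Labor's share = 1 − 0.33 = 0.67.
Capital: 0.33 × 9.9 = 3.267 pp.
Employment: 0.67 × 1.8 = 1.206 pp.
TFP growth = 4.3 − 4.473 = -0.173%.

-0.173%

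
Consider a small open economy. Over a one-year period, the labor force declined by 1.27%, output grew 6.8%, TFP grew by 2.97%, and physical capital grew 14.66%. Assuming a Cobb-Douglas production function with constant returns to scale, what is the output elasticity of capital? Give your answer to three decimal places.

gY = gA + α·gK + (1−α)·gL, so gY − gA − gL = α(gK − gL).
6.8 − 2.97 + 1.27 = α × (14.66 − (-1.27)).
5.1 = 15.93 α, so α = 0.32015.

α = 0.320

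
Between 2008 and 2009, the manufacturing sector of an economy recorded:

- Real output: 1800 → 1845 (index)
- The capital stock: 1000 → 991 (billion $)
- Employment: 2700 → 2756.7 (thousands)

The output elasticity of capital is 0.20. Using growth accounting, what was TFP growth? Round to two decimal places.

1.00%

Real output growth = (1845 − 1800) / 1800 = 2.5%.
The capital stock growth = (991 − 1000) / 1000 = -0.9%.
Employment growth = (2756.7 − 2700) / 2700 = 2.1%.
Labor's share = 1 − 0.2 = 0.8.
The capital stock: 0.2 × (-0.9) = -0.18 pp.
Employment: 0.8 × 2.1 = 1.68 pp.
TFP growth = 2.5 − 1.5 = 1%.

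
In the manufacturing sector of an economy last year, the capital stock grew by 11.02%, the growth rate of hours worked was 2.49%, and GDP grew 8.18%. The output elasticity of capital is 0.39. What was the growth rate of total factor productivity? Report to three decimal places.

Total factor productivity grew 2.363%.

Labor's share = 1 − 0.39 = 0.61.
The capital stock: 0.39 × 11.02 = 4.2978 pp.
Hours worked: 0.61 × 2.49 = 1.5189 pp.
TFP growth = 8.18 − 5.8167 = 2.3633%.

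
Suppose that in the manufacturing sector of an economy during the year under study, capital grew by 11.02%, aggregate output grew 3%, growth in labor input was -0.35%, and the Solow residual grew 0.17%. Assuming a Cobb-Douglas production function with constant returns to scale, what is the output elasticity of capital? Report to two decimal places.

0.28

gY = gA + α·gK + (1−α)·gL, so gY − gA − gL = α(gK − gL).
3 − 0.17 + 0.35 = α × (11.02 − (-0.35)).
3.18 = 11.37 α, so α = 0.2797.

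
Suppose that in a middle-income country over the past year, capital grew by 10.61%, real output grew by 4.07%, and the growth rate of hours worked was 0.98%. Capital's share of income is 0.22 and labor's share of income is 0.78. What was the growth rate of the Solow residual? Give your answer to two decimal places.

0.97%

Labor's share = 1 − 0.22 = 0.78.
Capital: 0.22 × 10.61 = 2.3342 pp.
Hours worked: 0.78 × 0.98 = 0.7644 pp.
TFP growth = 4.07 − 3.0986 = 0.9714%.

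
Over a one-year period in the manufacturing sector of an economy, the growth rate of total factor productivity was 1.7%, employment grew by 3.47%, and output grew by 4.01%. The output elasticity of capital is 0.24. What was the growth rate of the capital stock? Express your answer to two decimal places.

-1.36%

Labor's share = 1 − 0.24 = 0.76.
gY = gA + 0.76×3.47 + 0.24×g.
0.24×g = 4.01 − 1.7 − 2.6372 = -0.3272.
g = -0.3272 / 0.24 = -1.3633%.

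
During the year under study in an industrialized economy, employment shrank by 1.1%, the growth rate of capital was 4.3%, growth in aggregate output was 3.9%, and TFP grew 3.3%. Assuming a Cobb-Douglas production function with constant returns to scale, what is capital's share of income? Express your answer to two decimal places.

gY = gA + α·gK + (1−α)·gL, so gY − gA − gL = α(gK − gL).
3.9 − 3.3 + 1.1 = α × (4.3 − (-1.1)).
1.7 = 5.4 α, so α = 0.3148.

α = 0.31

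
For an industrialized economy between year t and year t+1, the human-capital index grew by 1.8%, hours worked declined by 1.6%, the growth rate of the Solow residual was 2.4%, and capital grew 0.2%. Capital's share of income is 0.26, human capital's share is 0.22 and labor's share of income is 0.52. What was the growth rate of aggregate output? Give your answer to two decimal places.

Labor's share = 1 − 0.26 − 0.22 = 0.52.
Capital: 0.26 × 0.2 = 0.052 pp.
The human-capital index: 0.22 × 1.8 = 0.396 pp.
Hours worked: 0.52 × (-1.6) = -0.832 pp.
Output growth = 2.4 + (-0.384) = 2.016%.

2.02%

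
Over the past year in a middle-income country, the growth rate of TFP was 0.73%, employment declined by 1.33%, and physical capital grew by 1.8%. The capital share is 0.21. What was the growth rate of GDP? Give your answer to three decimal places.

Labor's share = 1 − 0.21 = 0.79.
Physical capital: 0.21 × 1.8 = 0.378 pp.
Employment: 0.79 × (-1.33) = -1.0507 pp.
Output growth = 0.73 + (-0.6727) = 0.0573%.

0.057%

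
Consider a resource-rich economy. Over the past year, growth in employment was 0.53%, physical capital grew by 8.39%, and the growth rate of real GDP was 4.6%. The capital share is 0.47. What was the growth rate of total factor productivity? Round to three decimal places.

Labor's share = 1 − 0.47 = 0.53.
Physical capital: 0.47 × 8.39 = 3.9433 pp.
Employment: 0.53 × 0.53 = 0.2809 pp.
TFP growth = 4.6 − 4.2242 = 0.3758%.

0.376%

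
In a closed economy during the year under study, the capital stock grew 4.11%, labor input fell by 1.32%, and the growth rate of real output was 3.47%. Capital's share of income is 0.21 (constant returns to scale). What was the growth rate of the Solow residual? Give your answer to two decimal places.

Labor's share = 1 − 0.21 = 0.79.
The capital stock: 0.21 × 4.11 = 0.8631 pp.
Labor input: 0.79 × (-1.32) = -1.0428 pp.
TFP growth = 3.47 + 0.1797 = 3.6497%.

The Solow residual growth was 3.65%.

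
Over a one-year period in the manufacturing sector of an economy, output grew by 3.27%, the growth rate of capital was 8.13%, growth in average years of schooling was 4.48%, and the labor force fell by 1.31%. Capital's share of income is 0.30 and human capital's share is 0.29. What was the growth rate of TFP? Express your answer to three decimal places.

0.069%

Labor's share = 1 − 0.3 − 0.29 = 0.41.
Capital: 0.3 × 8.13 = 2.439 pp.
Average years of schooling: 0.29 × 4.48 = 1.2992 pp.
The labor force: 0.41 × (-1.31) = -0.5371 pp.
TFP growth = 3.27 − 3.2011 = 0.0689%.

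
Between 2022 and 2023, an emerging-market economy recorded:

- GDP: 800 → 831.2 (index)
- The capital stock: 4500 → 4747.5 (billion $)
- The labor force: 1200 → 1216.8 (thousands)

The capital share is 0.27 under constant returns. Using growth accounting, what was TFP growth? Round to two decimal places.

GDP growth = (831.2 − 800) / 800 = 3.9%.
The capital stock growth = (4747.5 − 4500) / 4500 = 5.5%.
The labor force growth = (1216.8 − 1200) / 1200 = 1.4%.
Labor's share = 1 − 0.27 = 0.73.
The capital stock: 0.27 × 5.5 = 1.485 pp.
The labor force: 0.73 × 1.4 = 1.022 pp.
TFP growth = 3.9 − 2.507 = 1.393%.

TFP grew 1.39%.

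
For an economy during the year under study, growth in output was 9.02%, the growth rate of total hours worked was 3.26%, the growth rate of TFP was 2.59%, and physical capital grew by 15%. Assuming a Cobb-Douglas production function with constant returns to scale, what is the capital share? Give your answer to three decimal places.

The capital share is 0.270.

gY = gA + α·gK + (1−α)·gL, so gY − gA − gL = α(gK − gL).
9.02 − 2.59 − 3.26 = α × (15 − 3.26).
3.17 = 11.74 α, so α = 0.27002.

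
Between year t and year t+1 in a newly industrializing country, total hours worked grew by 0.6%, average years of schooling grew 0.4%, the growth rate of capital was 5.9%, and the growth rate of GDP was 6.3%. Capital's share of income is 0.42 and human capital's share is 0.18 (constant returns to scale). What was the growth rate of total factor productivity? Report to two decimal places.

3.51%

Labor's share = 1 − 0.42 − 0.18 = 0.4.
Capital: 0.42 × 5.9 = 2.478 pp.
Average years of schooling: 0.18 × 0.4 = 0.072 pp.
Total hours worked: 0.4 × 0.6 = 0.24 pp.
TFP growth = 6.3 − 2.79 = 3.51%.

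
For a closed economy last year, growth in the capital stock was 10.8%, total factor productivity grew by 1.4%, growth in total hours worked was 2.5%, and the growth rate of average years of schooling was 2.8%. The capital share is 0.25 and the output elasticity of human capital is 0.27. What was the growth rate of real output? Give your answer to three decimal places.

Labor's share = 1 − 0.25 − 0.27 = 0.48.
The capital stock: 0.25 × 10.8 = 2.7 pp.
Average years of schooling: 0.27 × 2.8 = 0.756 pp.
Total hours worked: 0.48 × 2.5 = 1.2 pp.
Output growth = 1.4 + 4.656 = 6.056%.

Real output growth was 6.056%.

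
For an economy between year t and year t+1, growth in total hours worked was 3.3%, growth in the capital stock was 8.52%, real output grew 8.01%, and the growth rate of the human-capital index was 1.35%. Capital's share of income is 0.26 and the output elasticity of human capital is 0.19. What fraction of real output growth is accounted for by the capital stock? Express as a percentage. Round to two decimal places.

The capital stock contributed 0.26 × 8.52 = 2.2152 pp.
Share of growth = 2.2152 / 8.01 × 100 = 27.6554%.

27.66%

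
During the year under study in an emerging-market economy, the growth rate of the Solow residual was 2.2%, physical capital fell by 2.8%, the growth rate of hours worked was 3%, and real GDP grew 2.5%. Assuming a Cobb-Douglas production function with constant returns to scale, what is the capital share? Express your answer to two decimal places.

The capital share is 0.47.

gY = gA + α·gK + (1−α)·gL, so gY − gA − gL = α(gK − gL).
2.5 − 2.2 − 3 = α × (-2.8 − 3).
-2.7 = -5.8 α, so α = 0.4655.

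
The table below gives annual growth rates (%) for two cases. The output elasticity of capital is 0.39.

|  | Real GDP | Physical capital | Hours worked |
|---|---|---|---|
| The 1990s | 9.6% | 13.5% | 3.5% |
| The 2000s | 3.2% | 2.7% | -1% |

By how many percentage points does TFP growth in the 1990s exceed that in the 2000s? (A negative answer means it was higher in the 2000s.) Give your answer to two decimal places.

-0.56 percentage points

Labor's share = 1 − 0.39 = 0.61.
The 1990s: TFP = 9.6 − 5.265 − 2.135 = 2.2%.
The 2000s: TFP = 3.2 − 1.053 + 0.61 = 2.757%.
Difference = 2.2 − (2.757) = -0.557 pp.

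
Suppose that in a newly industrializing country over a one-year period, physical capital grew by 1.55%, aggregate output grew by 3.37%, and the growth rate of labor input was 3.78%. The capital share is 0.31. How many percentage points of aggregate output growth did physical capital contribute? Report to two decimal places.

0.48

Contribution = share × growth = 0.31 × 1.55 = 0.4805 pp.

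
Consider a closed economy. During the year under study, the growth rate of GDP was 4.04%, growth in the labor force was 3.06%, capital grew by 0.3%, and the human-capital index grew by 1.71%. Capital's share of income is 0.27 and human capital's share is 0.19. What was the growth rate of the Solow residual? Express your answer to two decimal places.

Labor's share = 1 − 0.27 − 0.19 = 0.54.
Capital: 0.27 × 0.3 = 0.081 pp.
The human-capital index: 0.19 × 1.71 = 0.3249 pp.
The labor force: 0.54 × 3.06 = 1.6524 pp.
TFP growth = 4.04 − 2.0583 = 1.9817%.

1.98%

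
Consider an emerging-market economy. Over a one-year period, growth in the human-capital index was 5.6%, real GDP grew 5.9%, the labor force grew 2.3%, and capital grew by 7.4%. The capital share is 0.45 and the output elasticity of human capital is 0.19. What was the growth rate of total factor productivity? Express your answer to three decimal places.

Total factor productivity grew 0.678%.

Labor's share = 1 − 0.45 − 0.19 = 0.36.
Capital: 0.45 × 7.4 = 3.33 pp.
The human-capital index: 0.19 × 5.6 = 1.064 pp.
The labor force: 0.36 × 2.3 = 0.828 pp.
TFP growth = 5.9 − 5.222 = 0.678%.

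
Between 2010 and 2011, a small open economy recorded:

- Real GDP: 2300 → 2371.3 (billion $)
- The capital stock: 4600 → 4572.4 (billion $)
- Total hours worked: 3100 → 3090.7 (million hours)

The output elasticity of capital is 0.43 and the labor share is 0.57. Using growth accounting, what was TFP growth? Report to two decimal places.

Real GDP growth = (2371.3 − 2300) / 2300 = 3.1%.
The capital stock growth = (4572.4 − 4600) / 4600 = -0.6%.
Total hours worked growth = (3090.7 − 3100) / 3100 = -0.3%.
Labor's share = 1 − 0.43 = 0.57.
The capital stock: 0.43 × (-0.6) = -0.258 pp.
Total hours worked: 0.57 × (-0.3) = -0.171 pp.
TFP growth = 3.1 + 0.429 = 3.529%.

3.53%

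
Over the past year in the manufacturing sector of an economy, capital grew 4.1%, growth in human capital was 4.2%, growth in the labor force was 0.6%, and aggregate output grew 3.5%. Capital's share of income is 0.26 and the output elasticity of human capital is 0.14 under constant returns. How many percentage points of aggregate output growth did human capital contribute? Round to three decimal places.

0.588 percentage points

Contribution = share × growth = 0.14 × 4.2 = 0.588 pp.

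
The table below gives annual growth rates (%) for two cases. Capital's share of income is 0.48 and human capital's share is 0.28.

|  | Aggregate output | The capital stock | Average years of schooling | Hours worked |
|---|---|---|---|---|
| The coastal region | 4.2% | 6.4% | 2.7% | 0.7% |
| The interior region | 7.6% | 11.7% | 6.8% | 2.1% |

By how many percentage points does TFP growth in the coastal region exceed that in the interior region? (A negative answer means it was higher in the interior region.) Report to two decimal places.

Labor's share = 1 − 0.48 − 0.28 = 0.24.
The coastal region: TFP = 4.2 − 3.072 − 0.756 − 0.168 = 0.204%.
The interior region: TFP = 7.6 − 5.616 − 1.904 − 0.504 = -0.424%.
Difference = 0.204 − (-0.424) = 0.628 pp.

0.63 percentage points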